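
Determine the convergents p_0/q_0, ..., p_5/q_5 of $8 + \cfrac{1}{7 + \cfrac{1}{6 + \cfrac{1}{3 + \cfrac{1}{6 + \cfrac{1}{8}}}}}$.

8/1, 57/7, 350/43, 1107/136, 6992/859, 57043/7008

Using the convergent recurrence p_i = a_i*p_{i-1} + p_{i-2}, q_i = a_i*q_{i-1} + q_{i-2} with p_{-2}=0, p_{-1}=1, q_{-2}=1, q_{-1}=0:
  i=0: a_0=8, p_0 = 8*1 + 0 = 8, q_0 = 8*0 + 1 = 1.
  i=1: a_1=7, p_1 = 7*8 + 1 = 57, q_1 = 7*1 + 0 = 7.
  i=2: a_2=6, p_2 = 6*57 + 8 = 350, q_2 = 6*7 + 1 = 43.
  i=3: a_3=3, p_3 = 3*350 + 57 = 1107, q_3 = 3*43 + 7 = 136.
  i=4: a_4=6, p_4 = 6*1107 + 350 = 6992, q_4 = 6*136 + 43 = 859.
  i=5: a_5=8, p_5 = 8*6992 + 1107 = 57043, q_5 = 8*859 + 136 = 7008.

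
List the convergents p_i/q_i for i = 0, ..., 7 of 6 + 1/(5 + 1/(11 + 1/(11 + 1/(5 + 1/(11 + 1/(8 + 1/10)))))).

6/1, 31/5, 347/56, 3848/621, 19587/3161, 219305/35392, 1774027/286297, 17959575/2898362

Using the convergent recurrence p_i = a_i*p_{i-1} + p_{i-2}, q_i = a_i*q_{i-1} + q_{i-2} with p_{-2}=0, p_{-1}=1, q_{-2}=1, q_{-1}=0:
  i=0: a_0=6, p_0 = 6*1 + 0 = 6, q_0 = 6*0 + 1 = 1.
  i=1: a_1=5, p_1 = 5*6 + 1 = 31, q_1 = 5*1 + 0 = 5.
  i=2: a_2=11, p_2 = 11*31 + 6 = 347, q_2 = 11*5 + 1 = 56.
  i=3: a_3=11, p_3 = 11*347 + 31 = 3848, q_3 = 11*56 + 5 = 621.
  i=4: a_4=5, p_4 = 5*3848 + 347 = 19587, q_4 = 5*621 + 56 = 3161.
  i=5: a_5=11, p_5 = 11*19587 + 3848 = 219305, q_5 = 11*3161 + 621 = 35392.
  i=6: a_6=8, p_6 = 8*219305 + 19587 = 1774027, q_6 = 8*35392 + 3161 = 286297.
  i=7: a_7=10, p_7 = 10*1774027 + 219305 = 17959575, q_7 = 10*286297 + 35392 = 2898362.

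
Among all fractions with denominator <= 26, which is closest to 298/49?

Expand x = 298/49 as a continued fraction with the Euclidean algorithm:
  298 = 6*49 + 4, so a_0 = 6.
  49 = 12*4 + 1, so a_1 = 12.
  4 = 4*1 + 0, so a_2 = 4.
so x = [6; 12, 4].
Convergents (p_i = a_i*p_{i-1} + p_{i-2}, q_i = a_i*q_{i-1} + q_{i-2} with p_{-2}=0, p_{-1}=1, q_{-2}=1, q_{-1}=0), until the denominator exceeds 26:
  i=0: a_0=6, p_0 = 6*1 + 0 = 6, q_0 = 6*0 + 1 = 1.
  i=1: a_1=12, p_1 = 12*6 + 1 = 73, q_1 = 12*1 + 0 = 12.
  i=2: a_2=4, p_2 = 4*73 + 6 = 298, q_2 = 4*12 + 1 = 49.
q_2 = 49 > 26, so the last convergent with denominator <= 26 is p_1/q_1 = 73/12.
The closest fraction with denominator <= 26 is either p_1/q_1 or the intermediate fraction (k*p_1 + p_0)/(k*q_1 + q_0) with the largest k >= 1 whose denominator stays <= 26; these approach x as k grows, and every other convergent or intermediate fraction in range is farther away.
Largest k: floor((26 - q_0)/q_1) = floor((26 - 1)/12) = 2.
That gives (2*73 + 6)/(2*12 + 1) = 152/25.
Compare the errors: |x - 73/12| = |298*12 - 73*49|/(49*12) = 1/588, and |x - 152/25| = |298*25 - 152*49|/(49*25) = 2/1225.
Cross-multiplying, 2*588 = 1176 < 1225 = 1*1225, so 2/1225 is smaller: the intermediate fraction 152/25 is closer to x than 73/12.

152/25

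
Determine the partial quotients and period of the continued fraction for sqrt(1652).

Write x_i = (sqrt(1652) + m_i)/d_i with (m_0, d_0) = (0, 1). a_0 = floor(sqrt(1652)) = 40, since 40^2 = 1600 <= 1652 < 1681 = 41^2.
Iterate m_{i+1} = d_i*a_i - m_i, d_{i+1} = (1652 - m_{i+1}^2)/d_i, a_{i+1} = floor((a_0 + m_{i+1})/d_{i+1}):
  m_1 = 1*40 - 0 = 40, d_1 = (1652 - 40^2)/1 = 52/1 = 52, a_1 = floor((40 + 40)/52) = 1.
  m_2 = 52*1 - 40 = 12, d_2 = (1652 - 12^2)/52 = 1508/52 = 29, a_2 = floor((40 + 12)/29) = 1.
  m_3 = 29*1 - 12 = 17, d_3 = (1652 - 17^2)/29 = 1363/29 = 47, a_3 = floor((40 + 17)/47) = 1.
  m_4 = 47*1 - 17 = 30, d_4 = (1652 - 30^2)/47 = 752/47 = 16, a_4 = floor((40 + 30)/16) = 4.
  m_5 = 16*4 - 30 = 34, d_5 = (1652 - 34^2)/16 = 496/16 = 31, a_5 = floor((40 + 34)/31) = 2.
  m_6 = 31*2 - 34 = 28, d_6 = (1652 - 28^2)/31 = 868/31 = 28, a_6 = floor((40 + 28)/28) = 2.
  m_7 = 28*2 - 28 = 28, d_7 = (1652 - 28^2)/28 = 868/28 = 31, a_7 = floor((40 + 28)/31) = 2.
  m_8 = 31*2 - 28 = 34, d_8 = (1652 - 34^2)/31 = 496/31 = 16, a_8 = floor((40 + 34)/16) = 4.
  m_9 = 16*4 - 34 = 30, d_9 = (1652 - 30^2)/16 = 752/16 = 47, a_9 = floor((40 + 30)/47) = 1.
  m_10 = 47*1 - 30 = 17, d_10 = (1652 - 17^2)/47 = 1363/47 = 29, a_10 = floor((40 + 17)/29) = 1.
  m_11 = 29*1 - 17 = 12, d_11 = (1652 - 12^2)/29 = 1508/29 = 52, a_11 = floor((40 + 12)/52) = 1.
  m_12 = 52*1 - 12 = 40, d_12 = (1652 - 40^2)/52 = 52/52 = 1, a_12 = floor((40 + 40)/1) = 80.
  m_13 = 1*80 - 40 = 40, d_13 = (1652 - 40^2)/1 = 52/1 = 52: (m_13, d_13) = (m_1, d_1) = (40, 52), so from here the quotients repeat a_1, ..., a_12; the period length is 12.
Hence the expansion of sqrt(1652) is a_0 = 40 followed by the repeating block 1, 1, 1, 4, 2, 2, 2, 4, 1, 1, 1, 80 (period 12).

[40; (1, 1, 1, 4, 2, 2, 2, 4, 1, 1, 1, 80)]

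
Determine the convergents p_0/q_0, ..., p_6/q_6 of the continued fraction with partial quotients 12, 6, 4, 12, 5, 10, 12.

12/1, 73/6, 304/25, 3721/306, 18909/1555, 192811/15856, 2332641/191827

Using the convergent recurrence p_i = a_i*p_{i-1} + p_{i-2}, q_i = a_i*q_{i-1} + q_{i-2} with p_{-2}=0, p_{-1}=1, q_{-2}=1, q_{-1}=0:
  i=0: a_0=12, p_0 = 12*1 + 0 = 12, q_0 = 12*0 + 1 = 1.
  i=1: a_1=6, p_1 = 6*12 + 1 = 73, q_1 = 6*1 + 0 = 6.
  i=2: a_2=4, p_2 = 4*73 + 12 = 304, q_2 = 4*6 + 1 = 25.
  i=3: a_3=12, p_3 = 12*304 + 73 = 3721, q_3 = 12*25 + 6 = 306.
  i=4: a_4=5, p_4 = 5*3721 + 304 = 18909, q_4 = 5*306 + 25 = 1555.
  i=5: a_5=10, p_5 = 10*18909 + 3721 = 192811, q_5 = 10*1555 + 306 = 15856.
  i=6: a_6=12, p_6 = 12*192811 + 18909 = 2332641, q_6 = 12*15856 + 1555 = 191827.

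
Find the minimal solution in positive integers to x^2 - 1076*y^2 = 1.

(x, y) = (13449, 410)

First expand sqrt(1076) as a continued fraction. With x_i = (sqrt(1076) + m_i)/d_i and (m_0, d_0) = (0, 1): a_0 = floor(sqrt(1076)) = 32, since 32^2 = 1024 <= 1076 < 1089 = 33^2.
Iterate m_{i+1} = d_i*a_i - m_i, d_{i+1} = (1076 - m_{i+1}^2)/d_i, a_{i+1} = floor((a_0 + m_{i+1})/d_{i+1}):
  m_1 = 1*32 - 0 = 32, d_1 = (1076 - 32^2)/1 = 52/1 = 52, a_1 = floor((32 + 32)/52) = 1.
  m_2 = 52*1 - 32 = 20, d_2 = (1076 - 20^2)/52 = 676/52 = 13, a_2 = floor((32 + 20)/13) = 4.
  m_3 = 13*4 - 20 = 32, d_3 = (1076 - 32^2)/13 = 52/13 = 4, a_3 = floor((32 + 32)/4) = 16.
  m_4 = 4*16 - 32 = 32, d_4 = (1076 - 32^2)/4 = 52/4 = 13, a_4 = floor((32 + 32)/13) = 4.
  m_5 = 13*4 - 32 = 20, d_5 = (1076 - 20^2)/13 = 676/13 = 52, a_5 = floor((32 + 20)/52) = 1.
  m_6 = 52*1 - 20 = 32, d_6 = (1076 - 32^2)/52 = 52/52 = 1, a_6 = floor((32 + 32)/1) = 64.
  m_7 = 1*64 - 32 = 32, d_7 = (1076 - 32^2)/1 = 52/1 = 52: (m_7, d_7) = (m_1, d_1) = (32, 52), so from here the quotients repeat a_1, ..., a_6; the period length is 6.
So sqrt(1076) = [32; (1, 4, 16, 4, 1, 64)] with period length k = 6.
k is even, so the fundamental solution of x^2 - 1076y^2 = 1 is (p_{k-1}, q_{k-1}) = (p_5, q_5); compute convergents through index 5.
Convergents (p_i = a_i*p_{i-1} + p_{i-2}, q_i = a_i*q_{i-1} + q_{i-2} with p_{-2}=0, p_{-1}=1, q_{-2}=1, q_{-1}=0):
  i=0: a_0=32, p_0 = 32*1 + 0 = 32, q_0 = 32*0 + 1 = 1.
  i=1: a_1=1, p_1 = 1*32 + 1 = 33, q_1 = 1*1 + 0 = 1.
  i=2: a_2=4, p_2 = 4*33 + 32 = 164, q_2 = 4*1 + 1 = 5.
  i=3: a_3=16, p_3 = 16*164 + 33 = 2657, q_3 = 16*5 + 1 = 81.
  i=4: a_4=4, p_4 = 4*2657 + 164 = 10792, q_4 = 4*81 + 5 = 329.
  i=5: a_5=1, p_5 = 1*10792 + 2657 = 13449, q_5 = 1*329 + 81 = 410.
Check: 13449^2 - 1076*410^2 = 180875601 - 180875600 = 1, so (x, y) = (13449, 410) solves the equation, and by the theorem it is the least positive solution.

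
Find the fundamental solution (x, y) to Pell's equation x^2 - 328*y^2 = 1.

First expand sqrt(328) as a continued fraction. With x_i = (sqrt(328) + m_i)/d_i and (m_0, d_0) = (0, 1): a_0 = floor(sqrt(328)) = 18, since 18^2 = 324 <= 328 < 361 = 19^2.
Iterate m_{i+1} = d_i*a_i - m_i, d_{i+1} = (328 - m_{i+1}^2)/d_i, a_{i+1} = floor((a_0 + m_{i+1})/d_{i+1}):
  m_1 = 1*18 - 0 = 18, d_1 = (328 - 18^2)/1 = 4/1 = 4, a_1 = floor((18 + 18)/4) = 9.
  m_2 = 4*9 - 18 = 18, d_2 = (328 - 18^2)/4 = 4/4 = 1, a_2 = floor((18 + 18)/1) = 36.
  m_3 = 1*36 - 18 = 18, d_3 = (328 - 18^2)/1 = 4/1 = 4: (m_3, d_3) = (m_1, d_1) = (18, 4), so from here the quotients repeat a_1, a_2; the period length is 2.
So sqrt(328) = [18; (9, 36)] with period length k = 2.
k is even, so the fundamental solution of x^2 - 328y^2 = 1 is (p_{k-1}, q_{k-1}) = (p_1, q_1); compute convergents through index 1.
Convergents (p_i = a_i*p_{i-1} + p_{i-2}, q_i = a_i*q_{i-1} + q_{i-2} with p_{-2}=0, p_{-1}=1, q_{-2}=1, q_{-1}=0):
  i=0: a_0=18, p_0 = 18*1 + 0 = 18, q_0 = 18*0 + 1 = 1.
  i=1: a_1=9, p_1 = 9*18 + 1 = 163, q_1 = 9*1 + 0 = 9.
Check: 163^2 - 328*9^2 = 26569 - 26568 = 1, so (x, y) = (163, 9) solves the equation, and by the theorem it is the least positive solution.

(x, y) = (163, 9)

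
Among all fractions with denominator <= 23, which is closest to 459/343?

Expand x = 459/343 as a continued fraction with the Euclidean algorithm:
  459 = 1*343 + 116, so a_0 = 1.
  343 = 2*116 + 111, so a_1 = 2.
  116 = 1*111 + 5, so a_2 = 1.
  111 = 22*5 + 1, so a_3 = 22.
  5 = 5*1 + 0, so a_4 = 5.
so x = [1; 2, 1, 22, 5].
Convergents (p_i = a_i*p_{i-1} + p_{i-2}, q_i = a_i*q_{i-1} + q_{i-2} with p_{-2}=0, p_{-1}=1, q_{-2}=1, q_{-1}=0), until the denominator exceeds 23:
  i=0: a_0=1, p_0 = 1*1 + 0 = 1, q_0 = 1*0 + 1 = 1.
  i=1: a_1=2, p_1 = 2*1 + 1 = 3, q_1 = 2*1 + 0 = 2.
  i=2: a_2=1, p_2 = 1*3 + 1 = 4, q_2 = 1*2 + 1 = 3.
  i=3: a_3=22, p_3 = 22*4 + 3 = 91, q_3 = 22*3 + 2 = 68.
q_3 = 68 > 23, so the last convergent with denominator <= 23 is p_2/q_2 = 4/3.
The closest fraction with denominator <= 23 is either p_2/q_2 or the intermediate fraction (k*p_2 + p_1)/(k*q_2 + q_1) with the largest k >= 1 whose denominator stays <= 23; these approach x as k grows, and every other convergent or intermediate fraction in range is farther away.
Largest k: floor((23 - q_1)/q_2) = floor((23 - 2)/3) = 7.
That gives (7*4 + 3)/(7*3 + 2) = 31/23.
Compare the errors: |x - 4/3| = |459*3 - 4*343|/(343*3) = 5/1029, and |x - 31/23| = |459*23 - 31*343|/(343*23) = 76/7889.
Cross-multiplying, 5*7889 = 39445 < 78204 = 76*1029, so 5/1029 is smaller: the convergent 4/3 is closer to x than 31/23.

4/3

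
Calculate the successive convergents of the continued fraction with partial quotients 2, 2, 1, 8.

2/1, 5/2, 7/3, 61/26

Using the convergent recurrence p_i = a_i*p_{i-1} + p_{i-2}, q_i = a_i*q_{i-1} + q_{i-2} with p_{-2}=0, p_{-1}=1, q_{-2}=1, q_{-1}=0:
  i=0: a_0=2, p_0 = 2*1 + 0 = 2, q_0 = 2*0 + 1 = 1.
  i=1: a_1=2, p_1 = 2*2 + 1 = 5, q_1 = 2*1 + 0 = 2.
  i=2: a_2=1, p_2 = 1*5 + 2 = 7, q_2 = 1*2 + 1 = 3.
  i=3: a_3=8, p_3 = 8*7 + 5 = 61, q_3 = 8*3 + 2 = 26.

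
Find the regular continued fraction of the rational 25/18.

[1; 2, 1, 1, 3]

Run the Euclidean algorithm on 25 and 18; the successive quotients are the partial quotients a_0, a_1, ... (each step inverts the fractional part left over by the previous one):
  25 = 1*18 + 7, so a_0 = 1.
  18 = 2*7 + 4, so a_1 = 2.
  7 = 1*4 + 3, so a_2 = 1.
  4 = 1*3 + 1, so a_3 = 1.
  3 = 3*1 + 0, so a_4 = 3.
The remainder reaches 0 after 5 divisions, so the expansion has 5 partial quotients, read off in order.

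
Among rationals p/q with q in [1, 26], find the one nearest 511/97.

137/26

Expand x = 511/97 as a continued fraction with the Euclidean algorithm:
  511 = 5*97 + 26, so a_0 = 5.
  97 = 3*26 + 19, so a_1 = 3.
  26 = 1*19 + 7, so a_2 = 1.
  19 = 2*7 + 5, so a_3 = 2.
  7 = 1*5 + 2, so a_4 = 1.
  5 = 2*2 + 1, so a_5 = 2.
  2 = 2*1 + 0, so a_6 = 2.
so x = [5; 3, 1, 2, 1, 2, 2].
Convergents (p_i = a_i*p_{i-1} + p_{i-2}, q_i = a_i*q_{i-1} + q_{i-2} with p_{-2}=0, p_{-1}=1, q_{-2}=1, q_{-1}=0), until the denominator exceeds 26:
  i=0: a_0=5, p_0 = 5*1 + 0 = 5, q_0 = 5*0 + 1 = 1.
  i=1: a_1=3, p_1 = 3*5 + 1 = 16, q_1 = 3*1 + 0 = 3.
  i=2: a_2=1, p_2 = 1*16 + 5 = 21, q_2 = 1*3 + 1 = 4.
  i=3: a_3=2, p_3 = 2*21 + 16 = 58, q_3 = 2*4 + 3 = 11.
  i=4: a_4=1, p_4 = 1*58 + 21 = 79, q_4 = 1*11 + 4 = 15.
  i=5: a_5=2, p_5 = 2*79 + 58 = 216, q_5 = 2*15 + 11 = 41.
q_5 = 41 > 26, so the last convergent with denominator <= 26 is p_4/q_4 = 79/15.
The closest fraction with denominator <= 26 is either p_4/q_4 or the intermediate fraction (k*p_4 + p_3)/(k*q_4 + q_3) with the largest k >= 1 whose denominator stays <= 26; these approach x as k grows, and every other convergent or intermediate fraction in range is farther away.
Largest k: floor((26 - q_3)/q_4) = floor((26 - 11)/15) = 1.
That gives (1*79 + 58)/(1*15 + 11) = 137/26.
Compare the errors: |x - 79/15| = |511*15 - 79*97|/(97*15) = 2/1455, and |x - 137/26| = |511*26 - 137*97|/(97*26) = 3/2522.
Cross-multiplying, 3*1455 = 4365 < 5044 = 2*2522, so 3/2522 is smaller: the intermediate fraction 137/26 is closer to x than 79/15.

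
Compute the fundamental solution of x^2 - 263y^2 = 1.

(x, y) = (139128, 8579)

First expand sqrt(263) as a continued fraction. With x_i = (sqrt(263) + m_i)/d_i and (m_0, d_0) = (0, 1): a_0 = floor(sqrt(263)) = 16, since 16^2 = 256 <= 263 < 289 = 17^2.
Iterate m_{i+1} = d_i*a_i - m_i, d_{i+1} = (263 - m_{i+1}^2)/d_i, a_{i+1} = floor((a_0 + m_{i+1})/d_{i+1}):
  m_1 = 1*16 - 0 = 16, d_1 = (263 - 16^2)/1 = 7/1 = 7, a_1 = floor((16 + 16)/7) = 4.
  m_2 = 7*4 - 16 = 12, d_2 = (263 - 12^2)/7 = 119/7 = 17, a_2 = floor((16 + 12)/17) = 1.
  m_3 = 17*1 - 12 = 5, d_3 = (263 - 5^2)/17 = 238/17 = 14, a_3 = floor((16 + 5)/14) = 1.
  m_4 = 14*1 - 5 = 9, d_4 = (263 - 9^2)/14 = 182/14 = 13, a_4 = floor((16 + 9)/13) = 1.
  m_5 = 13*1 - 9 = 4, d_5 = (263 - 4^2)/13 = 247/13 = 19, a_5 = floor((16 + 4)/19) = 1.
  m_6 = 19*1 - 4 = 15, d_6 = (263 - 15^2)/19 = 38/19 = 2, a_6 = floor((16 + 15)/2) = 15.
  m_7 = 2*15 - 15 = 15, d_7 = (263 - 15^2)/2 = 38/2 = 19, a_7 = floor((16 + 15)/19) = 1.
  m_8 = 19*1 - 15 = 4, d_8 = (263 - 4^2)/19 = 247/19 = 13, a_8 = floor((16 + 4)/13) = 1.
  m_9 = 13*1 - 4 = 9, d_9 = (263 - 9^2)/13 = 182/13 = 14, a_9 = floor((16 + 9)/14) = 1.
  m_10 = 14*1 - 9 = 5, d_10 = (263 - 5^2)/14 = 238/14 = 17, a_10 = floor((16 + 5)/17) = 1.
  m_11 = 17*1 - 5 = 12, d_11 = (263 - 12^2)/17 = 119/17 = 7, a_11 = floor((16 + 12)/7) = 4.
  m_12 = 7*4 - 12 = 16, d_12 = (263 - 16^2)/7 = 7/7 = 1, a_12 = floor((16 + 16)/1) = 32.
  m_13 = 1*32 - 16 = 16, d_13 = (263 - 16^2)/1 = 7/1 = 7: (m_13, d_13) = (m_1, d_1) = (16, 7), so from here the quotients repeat a_1, ..., a_12; the period length is 12.
So sqrt(263) = [16; (4, 1, 1, 1, 1, 15, 1, 1, 1, 1, 4, 32)] with period length k = 12.
k is even, so the fundamental solution of x^2 - 263y^2 = 1 is (p_{k-1}, q_{k-1}) = (p_11, q_11); compute convergents through index 11.
Convergents (p_i = a_i*p_{i-1} + p_{i-2}, q_i = a_i*q_{i-1} + q_{i-2} with p_{-2}=0, p_{-1}=1, q_{-2}=1, q_{-1}=0):
  i=0: a_0=16, p_0 = 16*1 + 0 = 16, q_0 = 16*0 + 1 = 1.
  i=1: a_1=4, p_1 = 4*16 + 1 = 65, q_1 = 4*1 + 0 = 4.
  i=2: a_2=1, p_2 = 1*65 + 16 = 81, q_2 = 1*4 + 1 = 5.
  i=3: a_3=1, p_3 = 1*81 + 65 = 146, q_3 = 1*5 + 4 = 9.
  i=4: a_4=1, p_4 = 1*146 + 81 = 227, q_4 = 1*9 + 5 = 14.
  i=5: a_5=1, p_5 = 1*227 + 146 = 373, q_5 = 1*14 + 9 = 23.
  i=6: a_6=15, p_6 = 15*373 + 227 = 5822, q_6 = 15*23 + 14 = 359.
  i=7: a_7=1, p_7 = 1*5822 + 373 = 6195, q_7 = 1*359 + 23 = 382.
  i=8: a_8=1, p_8 = 1*6195 + 5822 = 12017, q_8 = 1*382 + 359 = 741.
  i=9: a_9=1, p_9 = 1*12017 + 6195 = 18212, q_9 = 1*741 + 382 = 1123.
  i=10: a_10=1, p_10 = 1*18212 + 12017 = 30229, q_10 = 1*1123 + 741 = 1864.
  i=11: a_11=4, p_11 = 4*30229 + 18212 = 139128, q_11 = 4*1864 + 1123 = 8579.
Check: 139128^2 - 263*8579^2 = 19356600384 - 19356600383 = 1, so (x, y) = (139128, 8579) solves the equation, and by the theorem it is the least positive solution.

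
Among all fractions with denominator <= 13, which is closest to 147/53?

Expand x = 147/53 as a continued fraction with the Euclidean algorithm:
  147 = 2*53 + 41, so a_0 = 2.
  53 = 1*41 + 12, so a_1 = 1.
  41 = 3*12 + 5, so a_2 = 3.
  12 = 2*5 + 2, so a_3 = 2.
  5 = 2*2 + 1, so a_4 = 2.
  2 = 2*1 + 0, so a_5 = 2.
so x = [2; 1, 3, 2, 2, 2].
Convergents (p_i = a_i*p_{i-1} + p_{i-2}, q_i = a_i*q_{i-1} + q_{i-2} with p_{-2}=0, p_{-1}=1, q_{-2}=1, q_{-1}=0), until the denominator exceeds 13:
  i=0: a_0=2, p_0 = 2*1 + 0 = 2, q_0 = 2*0 + 1 = 1.
  i=1: a_1=1, p_1 = 1*2 + 1 = 3, q_1 = 1*1 + 0 = 1.
  i=2: a_2=3, p_2 = 3*3 + 2 = 11, q_2 = 3*1 + 1 = 4.
  i=3: a_3=2, p_3 = 2*11 + 3 = 25, q_3 = 2*4 + 1 = 9.
  i=4: a_4=2, p_4 = 2*25 + 11 = 61, q_4 = 2*9 + 4 = 22.
q_4 = 22 > 13, so the last convergent with denominator <= 13 is p_3/q_3 = 25/9.
The closest fraction with denominator <= 13 is either p_3/q_3 or the intermediate fraction (k*p_3 + p_2)/(k*q_3 + q_2) with the largest k >= 1 whose denominator stays <= 13; these approach x as k grows, and every other convergent or intermediate fraction in range is farther away.
Largest k: floor((13 - q_2)/q_3) = floor((13 - 4)/9) = 1.
That gives (1*25 + 11)/(1*9 + 4) = 36/13.
Compare the errors: |x - 25/9| = |147*9 - 25*53|/(53*9) = 2/477, and |x - 36/13| = |147*13 - 36*53|/(53*13) = 3/689.
Cross-multiplying, 2*689 = 1378 < 1431 = 3*477, so 2/477 is smaller: the convergent 25/9 is closer to x than 36/13.

25/9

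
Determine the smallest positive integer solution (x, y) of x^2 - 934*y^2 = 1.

(x, y) = (3034565, 99294)

First expand sqrt(934) as a continued fraction. With x_i = (sqrt(934) + m_i)/d_i and (m_0, d_0) = (0, 1): a_0 = floor(sqrt(934)) = 30, since 30^2 = 900 <= 934 < 961 = 31^2.
Iterate m_{i+1} = d_i*a_i - m_i, d_{i+1} = (934 - m_{i+1}^2)/d_i, a_{i+1} = floor((a_0 + m_{i+1})/d_{i+1}):
  m_1 = 1*30 - 0 = 30, d_1 = (934 - 30^2)/1 = 34/1 = 34, a_1 = floor((30 + 30)/34) = 1.
  m_2 = 34*1 - 30 = 4, d_2 = (934 - 4^2)/34 = 918/34 = 27, a_2 = floor((30 + 4)/27) = 1.
  m_3 = 27*1 - 4 = 23, d_3 = (934 - 23^2)/27 = 405/27 = 15, a_3 = floor((30 + 23)/15) = 3.
  m_4 = 15*3 - 23 = 22, d_4 = (934 - 22^2)/15 = 450/15 = 30, a_4 = floor((30 + 22)/30) = 1.
  m_5 = 30*1 - 22 = 8, d_5 = (934 - 8^2)/30 = 870/30 = 29, a_5 = floor((30 + 8)/29) = 1.
  m_6 = 29*1 - 8 = 21, d_6 = (934 - 21^2)/29 = 493/29 = 17, a_6 = floor((30 + 21)/17) = 3.
  m_7 = 17*3 - 21 = 30, d_7 = (934 - 30^2)/17 = 34/17 = 2, a_7 = floor((30 + 30)/2) = 30.
  m_8 = 2*30 - 30 = 30, d_8 = (934 - 30^2)/2 = 34/2 = 17, a_8 = floor((30 + 30)/17) = 3.
  m_9 = 17*3 - 30 = 21, d_9 = (934 - 21^2)/17 = 493/17 = 29, a_9 = floor((30 + 21)/29) = 1.
  m_10 = 29*1 - 21 = 8, d_10 = (934 - 8^2)/29 = 870/29 = 30, a_10 = floor((30 + 8)/30) = 1.
  m_11 = 30*1 - 8 = 22, d_11 = (934 - 22^2)/30 = 450/30 = 15, a_11 = floor((30 + 22)/15) = 3.
  m_12 = 15*3 - 22 = 23, d_12 = (934 - 23^2)/15 = 405/15 = 27, a_12 = floor((30 + 23)/27) = 1.
  m_13 = 27*1 - 23 = 4, d_13 = (934 - 4^2)/27 = 918/27 = 34, a_13 = floor((30 + 4)/34) = 1.
  m_14 = 34*1 - 4 = 30, d_14 = (934 - 30^2)/34 = 34/34 = 1, a_14 = floor((30 + 30)/1) = 60.
  m_15 = 1*60 - 30 = 30, d_15 = (934 - 30^2)/1 = 34/1 = 34: (m_15, d_15) = (m_1, d_1) = (30, 34), so from here the quotients repeat a_1, ..., a_14; the period length is 14.
So sqrt(934) = [30; (1, 1, 3, 1, 1, 3, 30, 3, 1, 1, 3, 1, 1, 60)] with period length k = 14.
k is even, so the fundamental solution of x^2 - 934y^2 = 1 is (p_{k-1}, q_{k-1}) = (p_13, q_13); compute convergents through index 13.
Convergents (p_i = a_i*p_{i-1} + p_{i-2}, q_i = a_i*q_{i-1} + q_{i-2} with p_{-2}=0, p_{-1}=1, q_{-2}=1, q_{-1}=0):
  i=0: a_0=30, p_0 = 30*1 + 0 = 30, q_0 = 30*0 + 1 = 1.
  i=1: a_1=1, p_1 = 1*30 + 1 = 31, q_1 = 1*1 + 0 = 1.
  i=2: a_2=1, p_2 = 1*31 + 30 = 61, q_2 = 1*1 + 1 = 2.
  i=3: a_3=3, p_3 = 3*61 + 31 = 214, q_3 = 3*2 + 1 = 7.
  i=4: a_4=1, p_4 = 1*214 + 61 = 275, q_4 = 1*7 + 2 = 9.
  i=5: a_5=1, p_5 = 1*275 + 214 = 489, q_5 = 1*9 + 7 = 16.
  i=6: a_6=3, p_6 = 3*489 + 275 = 1742, q_6 = 3*16 + 9 = 57.
  i=7: a_7=30, p_7 = 30*1742 + 489 = 52749, q_7 = 30*57 + 16 = 1726.
  i=8: a_8=3, p_8 = 3*52749 + 1742 = 159989, q_8 = 3*1726 + 57 = 5235.
  i=9: a_9=1, p_9 = 1*159989 + 52749 = 212738, q_9 = 1*5235 + 1726 = 6961.
  i=10: a_10=1, p_10 = 1*212738 + 159989 = 372727, q_10 = 1*6961 + 5235 = 12196.
  i=11: a_11=3, p_11 = 3*372727 + 212738 = 1330919, q_11 = 3*12196 + 6961 = 43549.
  i=12: a_12=1, p_12 = 1*1330919 + 372727 = 1703646, q_12 = 1*43549 + 12196 = 55745.
  i=13: a_13=1, p_13 = 1*1703646 + 1330919 = 3034565, q_13 = 1*55745 + 43549 = 99294.
Check: 3034565^2 - 934*99294^2 = 9208584739225 - 9208584739224 = 1, so (x, y) = (3034565, 99294) solves the equation, and by the theorem it is the least positive solution.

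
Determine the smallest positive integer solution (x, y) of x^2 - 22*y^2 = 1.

First expand sqrt(22) as a continued fraction. With x_i = (sqrt(22) + m_i)/d_i and (m_0, d_0) = (0, 1): a_0 = floor(sqrt(22)) = 4, since 4^2 = 16 <= 22 < 25 = 5^2.
Iterate m_{i+1} = d_i*a_i - m_i, d_{i+1} = (22 - m_{i+1}^2)/d_i, a_{i+1} = floor((a_0 + m_{i+1})/d_{i+1}):
  m_1 = 1*4 - 0 = 4, d_1 = (22 - 4^2)/1 = 6/1 = 6, a_1 = floor((4 + 4)/6) = 1.
  m_2 = 6*1 - 4 = 2, d_2 = (22 - 2^2)/6 = 18/6 = 3, a_2 = floor((4 + 2)/3) = 2.
  m_3 = 3*2 - 2 = 4, d_3 = (22 - 4^2)/3 = 6/3 = 2, a_3 = floor((4 + 4)/2) = 4.
  m_4 = 2*4 - 4 = 4, d_4 = (22 - 4^2)/2 = 6/2 = 3, a_4 = floor((4 + 4)/3) = 2.
  m_5 = 3*2 - 4 = 2, d_5 = (22 - 2^2)/3 = 18/3 = 6, a_5 = floor((4 + 2)/6) = 1.
  m_6 = 6*1 - 2 = 4, d_6 = (22 - 4^2)/6 = 6/6 = 1, a_6 = floor((4 + 4)/1) = 8.
  m_7 = 1*8 - 4 = 4, d_7 = (22 - 4^2)/1 = 6/1 = 6: (m_7, d_7) = (m_1, d_1) = (4, 6), so from here the quotients repeat a_1, ..., a_6; the period length is 6.
So sqrt(22) = [4; (1, 2, 4, 2, 1, 8)] with period length k = 6.
k is even, so the fundamental solution of x^2 - 22y^2 = 1 is (p_{k-1}, q_{k-1}) = (p_5, q_5); compute convergents through index 5.
Convergents (p_i = a_i*p_{i-1} + p_{i-2}, q_i = a_i*q_{i-1} + q_{i-2} with p_{-2}=0, p_{-1}=1, q_{-2}=1, q_{-1}=0):
  i=0: a_0=4, p_0 = 4*1 + 0 = 4, q_0 = 4*0 + 1 = 1.
  i=1: a_1=1, p_1 = 1*4 + 1 = 5, q_1 = 1*1 + 0 = 1.
  i=2: a_2=2, p_2 = 2*5 + 4 = 14, q_2 = 2*1 + 1 = 3.
  i=3: a_3=4, p_3 = 4*14 + 5 = 61, q_3 = 4*3 + 1 = 13.
  i=4: a_4=2, p_4 = 2*61 + 14 = 136, q_4 = 2*13 + 3 = 29.
  i=5: a_5=1, p_5 = 1*136 + 61 = 197, q_5 = 1*29 + 13 = 42.
Check: 197^2 - 22*42^2 = 38809 - 38808 = 1, so (x, y) = (197, 42) solves the equation, and by the theorem it is the least positive solution.

(x, y) = (197, 42)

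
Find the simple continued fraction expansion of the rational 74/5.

Run the Euclidean algorithm on 74 and 5; the successive quotients are the partial quotients a_0, a_1, ... (each step inverts the fractional part left over by the previous one):
  74 = 14*5 + 4, so a_0 = 14.
  5 = 1*4 + 1, so a_1 = 1.
  4 = 4*1 + 0, so a_2 = 4.
The remainder reaches 0 after 3 divisions, so the expansion has 3 partial quotients, read off in order.

[14; 1, 4]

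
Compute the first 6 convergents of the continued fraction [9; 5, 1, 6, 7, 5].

9/1, 46/5, 55/6, 376/41, 2687/293, 13811/1506

Using the convergent recurrence p_i = a_i*p_{i-1} + p_{i-2}, q_i = a_i*q_{i-1} + q_{i-2} with p_{-2}=0, p_{-1}=1, q_{-2}=1, q_{-1}=0:
  i=0: a_0=9, p_0 = 9*1 + 0 = 9, q_0 = 9*0 + 1 = 1.
  i=1: a_1=5, p_1 = 5*9 + 1 = 46, q_1 = 5*1 + 0 = 5.
  i=2: a_2=1, p_2 = 1*46 + 9 = 55, q_2 = 1*5 + 1 = 6.
  i=3: a_3=6, p_3 = 6*55 + 46 = 376, q_3 = 6*6 + 5 = 41.
  i=4: a_4=7, p_4 = 7*376 + 55 = 2687, q_4 = 7*41 + 6 = 293.
  i=5: a_5=5, p_5 = 5*2687 + 376 = 13811, q_5 = 5*293 + 41 = 1506.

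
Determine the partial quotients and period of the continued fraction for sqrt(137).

[11; (1, 2, 2, 1, 1, 2, 2, 1, 22)]

Write x_i = (sqrt(137) + m_i)/d_i with (m_0, d_0) = (0, 1). a_0 = floor(sqrt(137)) = 11, since 11^2 = 121 <= 137 < 144 = 12^2.
Iterate m_{i+1} = d_i*a_i - m_i, d_{i+1} = (137 - m_{i+1}^2)/d_i, a_{i+1} = floor((a_0 + m_{i+1})/d_{i+1}):
  m_1 = 1*11 - 0 = 11, d_1 = (137 - 11^2)/1 = 16/1 = 16, a_1 = floor((11 + 11)/16) = 1.
  m_2 = 16*1 - 11 = 5, d_2 = (137 - 5^2)/16 = 112/16 = 7, a_2 = floor((11 + 5)/7) = 2.
  m_3 = 7*2 - 5 = 9, d_3 = (137 - 9^2)/7 = 56/7 = 8, a_3 = floor((11 + 9)/8) = 2.
  m_4 = 8*2 - 9 = 7, d_4 = (137 - 7^2)/8 = 88/8 = 11, a_4 = floor((11 + 7)/11) = 1.
  m_5 = 11*1 - 7 = 4, d_5 = (137 - 4^2)/11 = 121/11 = 11, a_5 = floor((11 + 4)/11) = 1.
  m_6 = 11*1 - 4 = 7, d_6 = (137 - 7^2)/11 = 88/11 = 8, a_6 = floor((11 + 7)/8) = 2.
  m_7 = 8*2 - 7 = 9, d_7 = (137 - 9^2)/8 = 56/8 = 7, a_7 = floor((11 + 9)/7) = 2.
  m_8 = 7*2 - 9 = 5, d_8 = (137 - 5^2)/7 = 112/7 = 16, a_8 = floor((11 + 5)/16) = 1.
  m_9 = 16*1 - 5 = 11, d_9 = (137 - 11^2)/16 = 16/16 = 1, a_9 = floor((11 + 11)/1) = 22.
  m_10 = 1*22 - 11 = 11, d_10 = (137 - 11^2)/1 = 16/1 = 16: (m_10, d_10) = (m_1, d_1) = (11, 16), so from here the quotients repeat a_1, ..., a_9; the period length is 9.
Hence the expansion of sqrt(137) is a_0 = 11 followed by the repeating block 1, 2, 2, 1, 1, 2, 2, 1, 22 (period 9).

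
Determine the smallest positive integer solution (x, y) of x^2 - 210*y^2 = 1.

First expand sqrt(210) as a continued fraction. With x_i = (sqrt(210) + m_i)/d_i and (m_0, d_0) = (0, 1): a_0 = floor(sqrt(210)) = 14, since 14^2 = 196 <= 210 < 225 = 15^2.
Iterate m_{i+1} = d_i*a_i - m_i, d_{i+1} = (210 - m_{i+1}^2)/d_i, a_{i+1} = floor((a_0 + m_{i+1})/d_{i+1}):
  m_1 = 1*14 - 0 = 14, d_1 = (210 - 14^2)/1 = 14/1 = 14, a_1 = floor((14 + 14)/14) = 2.
  m_2 = 14*2 - 14 = 14, d_2 = (210 - 14^2)/14 = 14/14 = 1, a_2 = floor((14 + 14)/1) = 28.
  m_3 = 1*28 - 14 = 14, d_3 = (210 - 14^2)/1 = 14/1 = 14: (m_3, d_3) = (m_1, d_1) = (14, 14), so from here the quotients repeat a_1, a_2; the period length is 2.
So sqrt(210) = [14; (2, 28)] with period length k = 2.
k is even, so the fundamental solution of x^2 - 210y^2 = 1 is (p_{k-1}, q_{k-1}) = (p_1, q_1); compute convergents through index 1.
Convergents (p_i = a_i*p_{i-1} + p_{i-2}, q_i = a_i*q_{i-1} + q_{i-2} with p_{-2}=0, p_{-1}=1, q_{-2}=1, q_{-1}=0):
  i=0: a_0=14, p_0 = 14*1 + 0 = 14, q_0 = 14*0 + 1 = 1.
  i=1: a_1=2, p_1 = 2*14 + 1 = 29, q_1 = 2*1 + 0 = 2.
Check: 29^2 - 210*2^2 = 841 - 840 = 1, so (x, y) = (29, 2) solves the equation, and by the theorem it is the least positive solution.

(x, y) = (29, 2)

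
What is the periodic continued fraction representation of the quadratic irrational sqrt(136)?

Write x_i = (sqrt(136) + m_i)/d_i with (m_0, d_0) = (0, 1). a_0 = floor(sqrt(136)) = 11, since 11^2 = 121 <= 136 < 144 = 12^2.
Iterate m_{i+1} = d_i*a_i - m_i, d_{i+1} = (136 - m_{i+1}^2)/d_i, a_{i+1} = floor((a_0 + m_{i+1})/d_{i+1}):
  m_1 = 1*11 - 0 = 11, d_1 = (136 - 11^2)/1 = 15/1 = 15, a_1 = floor((11 + 11)/15) = 1.
  m_2 = 15*1 - 11 = 4, d_2 = (136 - 4^2)/15 = 120/15 = 8, a_2 = floor((11 + 4)/8) = 1.
  m_3 = 8*1 - 4 = 4, d_3 = (136 - 4^2)/8 = 120/8 = 15, a_3 = floor((11 + 4)/15) = 1.
  m_4 = 15*1 - 4 = 11, d_4 = (136 - 11^2)/15 = 15/15 = 1, a_4 = floor((11 + 11)/1) = 22.
  m_5 = 1*22 - 11 = 11, d_5 = (136 - 11^2)/1 = 15/1 = 15: (m_5, d_5) = (m_1, d_1) = (11, 15), so from here the quotients repeat a_1, ..., a_4; the period length is 4.
Hence the expansion of sqrt(136) is a_0 = 11 followed by the repeating block 1, 1, 1, 22 (period 4).

[11; (1, 1, 1, 22)]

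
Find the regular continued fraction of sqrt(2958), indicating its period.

Write x_i = (sqrt(2958) + m_i)/d_i with (m_0, d_0) = (0, 1). a_0 = floor(sqrt(2958)) = 54, since 54^2 = 2916 <= 2958 < 3025 = 55^2.
Iterate m_{i+1} = d_i*a_i - m_i, d_{i+1} = (2958 - m_{i+1}^2)/d_i, a_{i+1} = floor((a_0 + m_{i+1})/d_{i+1}):
  m_1 = 1*54 - 0 = 54, d_1 = (2958 - 54^2)/1 = 42/1 = 42, a_1 = floor((54 + 54)/42) = 2.
  m_2 = 42*2 - 54 = 30, d_2 = (2958 - 30^2)/42 = 2058/42 = 49, a_2 = floor((54 + 30)/49) = 1.
  m_3 = 49*1 - 30 = 19, d_3 = (2958 - 19^2)/49 = 2597/49 = 53, a_3 = floor((54 + 19)/53) = 1.
  m_4 = 53*1 - 19 = 34, d_4 = (2958 - 34^2)/53 = 1802/53 = 34, a_4 = floor((54 + 34)/34) = 2.
  m_5 = 34*2 - 34 = 34, d_5 = (2958 - 34^2)/34 = 1802/34 = 53, a_5 = floor((54 + 34)/53) = 1.
  m_6 = 53*1 - 34 = 19, d_6 = (2958 - 19^2)/53 = 2597/53 = 49, a_6 = floor((54 + 19)/49) = 1.
  m_7 = 49*1 - 19 = 30, d_7 = (2958 - 30^2)/49 = 2058/49 = 42, a_7 = floor((54 + 30)/42) = 2.
  m_8 = 42*2 - 30 = 54, d_8 = (2958 - 54^2)/42 = 42/42 = 1, a_8 = floor((54 + 54)/1) = 108.
  m_9 = 1*108 - 54 = 54, d_9 = (2958 - 54^2)/1 = 42/1 = 42: (m_9, d_9) = (m_1, d_1) = (54, 42), so from here the quotients repeat a_1, ..., a_8; the period length is 8.
Hence the expansion of sqrt(2958) is a_0 = 54 followed by the repeating block 2, 1, 1, 2, 1, 1, 2, 108 (period 8).

[54; (2, 1, 1, 2, 1, 1, 2, 108)]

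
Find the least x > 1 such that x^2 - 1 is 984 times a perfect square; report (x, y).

(x, y) = (88805, 2831)

First expand sqrt(984) as a continued fraction. With x_i = (sqrt(984) + m_i)/d_i and (m_0, d_0) = (0, 1): a_0 = floor(sqrt(984)) = 31, since 31^2 = 961 <= 984 < 1024 = 32^2.
Iterate m_{i+1} = d_i*a_i - m_i, d_{i+1} = (984 - m_{i+1}^2)/d_i, a_{i+1} = floor((a_0 + m_{i+1})/d_{i+1}):
  m_1 = 1*31 - 0 = 31, d_1 = (984 - 31^2)/1 = 23/1 = 23, a_1 = floor((31 + 31)/23) = 2.
  m_2 = 23*2 - 31 = 15, d_2 = (984 - 15^2)/23 = 759/23 = 33, a_2 = floor((31 + 15)/33) = 1.
  m_3 = 33*1 - 15 = 18, d_3 = (984 - 18^2)/33 = 660/33 = 20, a_3 = floor((31 + 18)/20) = 2.
  m_4 = 20*2 - 18 = 22, d_4 = (984 - 22^2)/20 = 500/20 = 25, a_4 = floor((31 + 22)/25) = 2.
  m_5 = 25*2 - 22 = 28, d_5 = (984 - 28^2)/25 = 200/25 = 8, a_5 = floor((31 + 28)/8) = 7.
  m_6 = 8*7 - 28 = 28, d_6 = (984 - 28^2)/8 = 200/8 = 25, a_6 = floor((31 + 28)/25) = 2.
  m_7 = 25*2 - 28 = 22, d_7 = (984 - 22^2)/25 = 500/25 = 20, a_7 = floor((31 + 22)/20) = 2.
  m_8 = 20*2 - 22 = 18, d_8 = (984 - 18^2)/20 = 660/20 = 33, a_8 = floor((31 + 18)/33) = 1.
  m_9 = 33*1 - 18 = 15, d_9 = (984 - 15^2)/33 = 759/33 = 23, a_9 = floor((31 + 15)/23) = 2.
  m_10 = 23*2 - 15 = 31, d_10 = (984 - 31^2)/23 = 23/23 = 1, a_10 = floor((31 + 31)/1) = 62.
  m_11 = 1*62 - 31 = 31, d_11 = (984 - 31^2)/1 = 23/1 = 23: (m_11, d_11) = (m_1, d_1) = (31, 23), so from here the quotients repeat a_1, ..., a_10; the period length is 10.
So sqrt(984) = [31; (2, 1, 2, 2, 7, 2, 2, 1, 2, 62)] with period length k = 10.
k is even, so the fundamental solution of x^2 - 984y^2 = 1 is (p_{k-1}, q_{k-1}) = (p_9, q_9); compute convergents through index 9.
Convergents (p_i = a_i*p_{i-1} + p_{i-2}, q_i = a_i*q_{i-1} + q_{i-2} with p_{-2}=0, p_{-1}=1, q_{-2}=1, q_{-1}=0):
  i=0: a_0=31, p_0 = 31*1 + 0 = 31, q_0 = 31*0 + 1 = 1.
  i=1: a_1=2, p_1 = 2*31 + 1 = 63, q_1 = 2*1 + 0 = 2.
  i=2: a_2=1, p_2 = 1*63 + 31 = 94, q_2 = 1*2 + 1 = 3.
  i=3: a_3=2, p_3 = 2*94 + 63 = 251, q_3 = 2*3 + 2 = 8.
  i=4: a_4=2, p_4 = 2*251 + 94 = 596, q_4 = 2*8 + 3 = 19.
  i=5: a_5=7, p_5 = 7*596 + 251 = 4423, q_5 = 7*19 + 8 = 141.
  i=6: a_6=2, p_6 = 2*4423 + 596 = 9442, q_6 = 2*141 + 19 = 301.
  i=7: a_7=2, p_7 = 2*9442 + 4423 = 23307, q_7 = 2*301 + 141 = 743.
  i=8: a_8=1, p_8 = 1*23307 + 9442 = 32749, q_8 = 1*743 + 301 = 1044.
  i=9: a_9=2, p_9 = 2*32749 + 23307 = 88805, q_9 = 2*1044 + 743 = 2831.
Check: 88805^2 - 984*2831^2 = 7886328025 - 7886328024 = 1, so (x, y) = (88805, 2831) solves the equation, and by the theorem it is the least positive solution.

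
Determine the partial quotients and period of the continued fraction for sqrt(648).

Write x_i = (sqrt(648) + m_i)/d_i with (m_0, d_0) = (0, 1). a_0 = floor(sqrt(648)) = 25, since 25^2 = 625 <= 648 < 676 = 26^2.
Iterate m_{i+1} = d_i*a_i - m_i, d_{i+1} = (648 - m_{i+1}^2)/d_i, a_{i+1} = floor((a_0 + m_{i+1})/d_{i+1}):
  m_1 = 1*25 - 0 = 25, d_1 = (648 - 25^2)/1 = 23/1 = 23, a_1 = floor((25 + 25)/23) = 2.
  m_2 = 23*2 - 25 = 21, d_2 = (648 - 21^2)/23 = 207/23 = 9, a_2 = floor((25 + 21)/9) = 5.
  m_3 = 9*5 - 21 = 24, d_3 = (648 - 24^2)/9 = 72/9 = 8, a_3 = floor((25 + 24)/8) = 6.
  m_4 = 8*6 - 24 = 24, d_4 = (648 - 24^2)/8 = 72/8 = 9, a_4 = floor((25 + 24)/9) = 5.
  m_5 = 9*5 - 24 = 21, d_5 = (648 - 21^2)/9 = 207/9 = 23, a_5 = floor((25 + 21)/23) = 2.
  m_6 = 23*2 - 21 = 25, d_6 = (648 - 25^2)/23 = 23/23 = 1, a_6 = floor((25 + 25)/1) = 50.
  m_7 = 1*50 - 25 = 25, d_7 = (648 - 25^2)/1 = 23/1 = 23: (m_7, d_7) = (m_1, d_1) = (25, 23), so from here the quotients repeat a_1, ..., a_6; the period length is 6.
Hence the expansion of sqrt(648) is a_0 = 25 followed by the repeating block 2, 5, 6, 5, 2, 50 (period 6).

[25; (2, 5, 6, 5, 2, 50)]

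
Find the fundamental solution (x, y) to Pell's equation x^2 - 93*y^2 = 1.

First expand sqrt(93) as a continued fraction. With x_i = (sqrt(93) + m_i)/d_i and (m_0, d_0) = (0, 1): a_0 = floor(sqrt(93)) = 9, since 9^2 = 81 <= 93 < 100 = 10^2.
Iterate m_{i+1} = d_i*a_i - m_i, d_{i+1} = (93 - m_{i+1}^2)/d_i, a_{i+1} = floor((a_0 + m_{i+1})/d_{i+1}):
  m_1 = 1*9 - 0 = 9, d_1 = (93 - 9^2)/1 = 12/1 = 12, a_1 = floor((9 + 9)/12) = 1.
  m_2 = 12*1 - 9 = 3, d_2 = (93 - 3^2)/12 = 84/12 = 7, a_2 = floor((9 + 3)/7) = 1.
  m_3 = 7*1 - 3 = 4, d_3 = (93 - 4^2)/7 = 77/7 = 11, a_3 = floor((9 + 4)/11) = 1.
  m_4 = 11*1 - 4 = 7, d_4 = (93 - 7^2)/11 = 44/11 = 4, a_4 = floor((9 + 7)/4) = 4.
  m_5 = 4*4 - 7 = 9, d_5 = (93 - 9^2)/4 = 12/4 = 3, a_5 = floor((9 + 9)/3) = 6.
  m_6 = 3*6 - 9 = 9, d_6 = (93 - 9^2)/3 = 12/3 = 4, a_6 = floor((9 + 9)/4) = 4.
  m_7 = 4*4 - 9 = 7, d_7 = (93 - 7^2)/4 = 44/4 = 11, a_7 = floor((9 + 7)/11) = 1.
  m_8 = 11*1 - 7 = 4, d_8 = (93 - 4^2)/11 = 77/11 = 7, a_8 = floor((9 + 4)/7) = 1.
  m_9 = 7*1 - 4 = 3, d_9 = (93 - 3^2)/7 = 84/7 = 12, a_9 = floor((9 + 3)/12) = 1.
  m_10 = 12*1 - 3 = 9, d_10 = (93 - 9^2)/12 = 12/12 = 1, a_10 = floor((9 + 9)/1) = 18.
  m_11 = 1*18 - 9 = 9, d_11 = (93 - 9^2)/1 = 12/1 = 12: (m_11, d_11) = (m_1, d_1) = (9, 12), so from here the quotients repeat a_1, ..., a_10; the period length is 10.
So sqrt(93) = [9; (1, 1, 1, 4, 6, 4, 1, 1, 1, 18)] with period length k = 10.
k is even, so the fundamental solution of x^2 - 93y^2 = 1 is (p_{k-1}, q_{k-1}) = (p_9, q_9); compute convergents through index 9.
Convergents (p_i = a_i*p_{i-1} + p_{i-2}, q_i = a_i*q_{i-1} + q_{i-2} with p_{-2}=0, p_{-1}=1, q_{-2}=1, q_{-1}=0):
  i=0: a_0=9, p_0 = 9*1 + 0 = 9, q_0 = 9*0 + 1 = 1.
  i=1: a_1=1, p_1 = 1*9 + 1 = 10, q_1 = 1*1 + 0 = 1.
  i=2: a_2=1, p_2 = 1*10 + 9 = 19, q_2 = 1*1 + 1 = 2.
  i=3: a_3=1, p_3 = 1*19 + 10 = 29, q_3 = 1*2 + 1 = 3.
  i=4: a_4=4, p_4 = 4*29 + 19 = 135, q_4 = 4*3 + 2 = 14.
  i=5: a_5=6, p_5 = 6*135 + 29 = 839, q_5 = 6*14 + 3 = 87.
  i=6: a_6=4, p_6 = 4*839 + 135 = 3491, q_6 = 4*87 + 14 = 362.
  i=7: a_7=1, p_7 = 1*3491 + 839 = 4330, q_7 = 1*362 + 87 = 449.
  i=8: a_8=1, p_8 = 1*4330 + 3491 = 7821, q_8 = 1*449 + 362 = 811.
  i=9: a_9=1, p_9 = 1*7821 + 4330 = 12151, q_9 = 1*811 + 449 = 1260.
Check: 12151^2 - 93*1260^2 = 147646801 - 147646800 = 1, so (x, y) = (12151, 1260) solves the equation, and by the theorem it is the least positive solution.

(x, y) = (12151, 1260)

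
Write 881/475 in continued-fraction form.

Run the Euclidean algorithm on 881 and 475; the successive quotients are the partial quotients a_0, a_1, ... (each step inverts the fractional part left over by the previous one):
  881 = 1*475 + 406, so a_0 = 1.
  475 = 1*406 + 69, so a_1 = 1.
  406 = 5*69 + 61, so a_2 = 5.
  69 = 1*61 + 8, so a_3 = 1.
  61 = 7*8 + 5, so a_4 = 7.
  8 = 1*5 + 3, so a_5 = 1.
  5 = 1*3 + 2, so a_6 = 1.
  3 = 1*2 + 1, so a_7 = 1.
  2 = 2*1 + 0, so a_8 = 2.
The remainder reaches 0 after 9 divisions, so the expansion has 9 partial quotients, read off in order.

[1; 1, 5, 1, 7, 1, 1, 1, 2]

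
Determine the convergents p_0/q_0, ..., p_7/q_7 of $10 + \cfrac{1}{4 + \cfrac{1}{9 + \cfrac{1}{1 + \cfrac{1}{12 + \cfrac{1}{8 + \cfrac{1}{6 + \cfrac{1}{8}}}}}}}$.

Using the convergent recurrence p_i = a_i*p_{i-1} + p_{i-2}, q_i = a_i*q_{i-1} + q_{i-2} with p_{-2}=0, p_{-1}=1, q_{-2}=1, q_{-1}=0:
  i=0: a_0=10, p_0 = 10*1 + 0 = 10, q_0 = 10*0 + 1 = 1.
  i=1: a_1=4, p_1 = 4*10 + 1 = 41, q_1 = 4*1 + 0 = 4.
  i=2: a_2=9, p_2 = 9*41 + 10 = 379, q_2 = 9*4 + 1 = 37.
  i=3: a_3=1, p_3 = 1*379 + 41 = 420, q_3 = 1*37 + 4 = 41.
  i=4: a_4=12, p_4 = 12*420 + 379 = 5419, q_4 = 12*41 + 37 = 529.
  i=5: a_5=8, p_5 = 8*5419 + 420 = 43772, q_5 = 8*529 + 41 = 4273.
  i=6: a_6=6, p_6 = 6*43772 + 5419 = 268051, q_6 = 6*4273 + 529 = 26167.
  i=7: a_7=8, p_7 = 8*268051 + 43772 = 2188180, q_7 = 8*26167 + 4273 = 213609.

10/1, 41/4, 379/37, 420/41, 5419/529, 43772/4273, 268051/26167, 2188180/213609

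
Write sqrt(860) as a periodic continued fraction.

[29; (3, 14, 3, 58)]

Write x_i = (sqrt(860) + m_i)/d_i with (m_0, d_0) = (0, 1). a_0 = floor(sqrt(860)) = 29, since 29^2 = 841 <= 860 < 900 = 30^2.
Iterate m_{i+1} = d_i*a_i - m_i, d_{i+1} = (860 - m_{i+1}^2)/d_i, a_{i+1} = floor((a_0 + m_{i+1})/d_{i+1}):
  m_1 = 1*29 - 0 = 29, d_1 = (860 - 29^2)/1 = 19/1 = 19, a_1 = floor((29 + 29)/19) = 3.
  m_2 = 19*3 - 29 = 28, d_2 = (860 - 28^2)/19 = 76/19 = 4, a_2 = floor((29 + 28)/4) = 14.
  m_3 = 4*14 - 28 = 28, d_3 = (860 - 28^2)/4 = 76/4 = 19, a_3 = floor((29 + 28)/19) = 3.
  m_4 = 19*3 - 28 = 29, d_4 = (860 - 29^2)/19 = 19/19 = 1, a_4 = floor((29 + 29)/1) = 58.
  m_5 = 1*58 - 29 = 29, d_5 = (860 - 29^2)/1 = 19/1 = 19: (m_5, d_5) = (m_1, d_1) = (29, 19), so from here the quotients repeat a_1, ..., a_4; the period length is 4.
Hence the expansion of sqrt(860) is a_0 = 29 followed by the repeating block 3, 14, 3, 58 (period 4).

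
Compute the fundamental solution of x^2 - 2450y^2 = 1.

First expand sqrt(2450) as a continued fraction. With x_i = (sqrt(2450) + m_i)/d_i and (m_0, d_0) = (0, 1): a_0 = floor(sqrt(2450)) = 49, since 49^2 = 2401 <= 2450 < 2500 = 50^2.
Iterate m_{i+1} = d_i*a_i - m_i, d_{i+1} = (2450 - m_{i+1}^2)/d_i, a_{i+1} = floor((a_0 + m_{i+1})/d_{i+1}):
  m_1 = 1*49 - 0 = 49, d_1 = (2450 - 49^2)/1 = 49/1 = 49, a_1 = floor((49 + 49)/49) = 2.
  m_2 = 49*2 - 49 = 49, d_2 = (2450 - 49^2)/49 = 49/49 = 1, a_2 = floor((49 + 49)/1) = 98.
  m_3 = 1*98 - 49 = 49, d_3 = (2450 - 49^2)/1 = 49/1 = 49: (m_3, d_3) = (m_1, d_1) = (49, 49), so from here the quotients repeat a_1, a_2; the period length is 2.
So sqrt(2450) = [49; (2, 98)] with period length k = 2.
k is even, so the fundamental solution of x^2 - 2450y^2 = 1 is (p_{k-1}, q_{k-1}) = (p_1, q_1); compute convergents through index 1.
Convergents (p_i = a_i*p_{i-1} + p_{i-2}, q_i = a_i*q_{i-1} + q_{i-2} with p_{-2}=0, p_{-1}=1, q_{-2}=1, q_{-1}=0):
  i=0: a_0=49, p_0 = 49*1 + 0 = 49, q_0 = 49*0 + 1 = 1.
  i=1: a_1=2, p_1 = 2*49 + 1 = 99, q_1 = 2*1 + 0 = 2.
Check: 99^2 - 2450*2^2 = 9801 - 9800 = 1, so (x, y) = (99, 2) solves the equation, and by the theorem it is the least positive solution.

(x, y) = (99, 2)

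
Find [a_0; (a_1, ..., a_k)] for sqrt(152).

Write x_i = (sqrt(152) + m_i)/d_i with (m_0, d_0) = (0, 1). a_0 = floor(sqrt(152)) = 12, since 12^2 = 144 <= 152 < 169 = 13^2.
Iterate m_{i+1} = d_i*a_i - m_i, d_{i+1} = (152 - m_{i+1}^2)/d_i, a_{i+1} = floor((a_0 + m_{i+1})/d_{i+1}):
  m_1 = 1*12 - 0 = 12, d_1 = (152 - 12^2)/1 = 8/1 = 8, a_1 = floor((12 + 12)/8) = 3.
  m_2 = 8*3 - 12 = 12, d_2 = (152 - 12^2)/8 = 8/8 = 1, a_2 = floor((12 + 12)/1) = 24.
  m_3 = 1*24 - 12 = 12, d_3 = (152 - 12^2)/1 = 8/1 = 8: (m_3, d_3) = (m_1, d_1) = (12, 8), so from here the quotients repeat a_1, a_2; the period length is 2.
Hence the expansion of sqrt(152) is a_0 = 12 followed by the repeating block 3, 24 (period 2).

[12; (3, 24)]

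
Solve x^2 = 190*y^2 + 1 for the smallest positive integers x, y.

First expand sqrt(190) as a continued fraction. With x_i = (sqrt(190) + m_i)/d_i and (m_0, d_0) = (0, 1): a_0 = floor(sqrt(190)) = 13, since 13^2 = 169 <= 190 < 196 = 14^2.
Iterate m_{i+1} = d_i*a_i - m_i, d_{i+1} = (190 - m_{i+1}^2)/d_i, a_{i+1} = floor((a_0 + m_{i+1})/d_{i+1}):
  m_1 = 1*13 - 0 = 13, d_1 = (190 - 13^2)/1 = 21/1 = 21, a_1 = floor((13 + 13)/21) = 1.
  m_2 = 21*1 - 13 = 8, d_2 = (190 - 8^2)/21 = 126/21 = 6, a_2 = floor((13 + 8)/6) = 3.
  m_3 = 6*3 - 8 = 10, d_3 = (190 - 10^2)/6 = 90/6 = 15, a_3 = floor((13 + 10)/15) = 1.
  m_4 = 15*1 - 10 = 5, d_4 = (190 - 5^2)/15 = 165/15 = 11, a_4 = floor((13 + 5)/11) = 1.
  m_5 = 11*1 - 5 = 6, d_5 = (190 - 6^2)/11 = 154/11 = 14, a_5 = floor((13 + 6)/14) = 1.
  m_6 = 14*1 - 6 = 8, d_6 = (190 - 8^2)/14 = 126/14 = 9, a_6 = floor((13 + 8)/9) = 2.
  m_7 = 9*2 - 8 = 10, d_7 = (190 - 10^2)/9 = 90/9 = 10, a_7 = floor((13 + 10)/10) = 2.
  m_8 = 10*2 - 10 = 10, d_8 = (190 - 10^2)/10 = 90/10 = 9, a_8 = floor((13 + 10)/9) = 2.
  m_9 = 9*2 - 10 = 8, d_9 = (190 - 8^2)/9 = 126/9 = 14, a_9 = floor((13 + 8)/14) = 1.
  m_10 = 14*1 - 8 = 6, d_10 = (190 - 6^2)/14 = 154/14 = 11, a_10 = floor((13 + 6)/11) = 1.
  m_11 = 11*1 - 6 = 5, d_11 = (190 - 5^2)/11 = 165/11 = 15, a_11 = floor((13 + 5)/15) = 1.
  m_12 = 15*1 - 5 = 10, d_12 = (190 - 10^2)/15 = 90/15 = 6, a_12 = floor((13 + 10)/6) = 3.
  m_13 = 6*3 - 10 = 8, d_13 = (190 - 8^2)/6 = 126/6 = 21, a_13 = floor((13 + 8)/21) = 1.
  m_14 = 21*1 - 8 = 13, d_14 = (190 - 13^2)/21 = 21/21 = 1, a_14 = floor((13 + 13)/1) = 26.
  m_15 = 1*26 - 13 = 13, d_15 = (190 - 13^2)/1 = 21/1 = 21: (m_15, d_15) = (m_1, d_1) = (13, 21), so from here the quotients repeat a_1, ..., a_14; the period length is 14.
So sqrt(190) = [13; (1, 3, 1, 1, 1, 2, 2, 2, 1, 1, 1, 3, 1, 26)] with period length k = 14.
k is even, so the fundamental solution of x^2 - 190y^2 = 1 is (p_{k-1}, q_{k-1}) = (p_13, q_13); compute convergents through index 13.
Convergents (p_i = a_i*p_{i-1} + p_{i-2}, q_i = a_i*q_{i-1} + q_{i-2} with p_{-2}=0, p_{-1}=1, q_{-2}=1, q_{-1}=0):
  i=0: a_0=13, p_0 = 13*1 + 0 = 13, q_0 = 13*0 + 1 = 1.
  i=1: a_1=1, p_1 = 1*13 + 1 = 14, q_1 = 1*1 + 0 = 1.
  i=2: a_2=3, p_2 = 3*14 + 13 = 55, q_2 = 3*1 + 1 = 4.
  i=3: a_3=1, p_3 = 1*55 + 14 = 69, q_3 = 1*4 + 1 = 5.
  i=4: a_4=1, p_4 = 1*69 + 55 = 124, q_4 = 1*5 + 4 = 9.
  i=5: a_5=1, p_5 = 1*124 + 69 = 193, q_5 = 1*9 + 5 = 14.
  i=6: a_6=2, p_6 = 2*193 + 124 = 510, q_6 = 2*14 + 9 = 37.
  i=7: a_7=2, p_7 = 2*510 + 193 = 1213, q_7 = 2*37 + 14 = 88.
  i=8: a_8=2, p_8 = 2*1213 + 510 = 2936, q_8 = 2*88 + 37 = 213.
  i=9: a_9=1, p_9 = 1*2936 + 1213 = 4149, q_9 = 1*213 + 88 = 301.
  i=10: a_10=1, p_10 = 1*4149 + 2936 = 7085, q_10 = 1*301 + 213 = 514.
  i=11: a_11=1, p_11 = 1*7085 + 4149 = 11234, q_11 = 1*514 + 301 = 815.
  i=12: a_12=3, p_12 = 3*11234 + 7085 = 40787, q_12 = 3*815 + 514 = 2959.
  i=13: a_13=1, p_13 = 1*40787 + 11234 = 52021, q_13 = 1*2959 + 815 = 3774.
Check: 52021^2 - 190*3774^2 = 2706184441 - 2706184440 = 1, so (x, y) = (52021, 3774) solves the equation, and by the theorem it is the least positive solution.

(x, y) = (52021, 3774)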